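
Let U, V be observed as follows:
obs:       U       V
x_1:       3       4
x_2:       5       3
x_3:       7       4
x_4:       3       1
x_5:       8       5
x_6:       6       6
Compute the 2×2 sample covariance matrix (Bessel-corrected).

Step 1 — column means:
  mean(U) = (3 + 5 + 7 + 3 + 8 + 6) / 6 = 32/6 = 5.3333
  mean(V) = (4 + 3 + 4 + 1 + 5 + 6) / 6 = 23/6 = 3.8333

Step 2 — sample covariance S[i,j] = (1/(n-1)) · Σ_k (x_{k,i} - mean_i) · (x_{k,j} - mean_j), with n-1 = 5.
  S[U,U] = ((-2.3333)·(-2.3333) + (-0.3333)·(-0.3333) + (1.6667)·(1.6667) + (-2.3333)·(-2.3333) + (2.6667)·(2.6667) + (0.6667)·(0.6667)) / 5 = 21.3333/5 = 4.2667
  S[U,V] = ((-2.3333)·(0.1667) + (-0.3333)·(-0.8333) + (1.6667)·(0.1667) + (-2.3333)·(-2.8333) + (2.6667)·(1.1667) + (0.6667)·(2.1667)) / 5 = 11.3333/5 = 2.2667
  S[V,V] = ((0.1667)·(0.1667) + (-0.8333)·(-0.8333) + (0.1667)·(0.1667) + (-2.8333)·(-2.8333) + (1.1667)·(1.1667) + (2.1667)·(2.1667)) / 5 = 14.8333/5 = 2.9667

S is symmetric (S[j,i] = S[i,j]). Assembling:

S = [[4.2667, 2.2667],
 [2.2667, 2.9667]]


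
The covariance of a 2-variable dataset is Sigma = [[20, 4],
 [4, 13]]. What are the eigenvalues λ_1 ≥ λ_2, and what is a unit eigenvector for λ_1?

Step 1 — characteristic polynomial of 2×2 Sigma:
  det(Sigma - λI) = λ² - trace · λ + det = 0.
  trace = 20 + 13 = 33, det = 20·13 - (4)² = 244.
Step 2 — discriminant:
  Δ = trace² - 4·det = 1089 - 976 = 113.
Step 3 — eigenvalues:
  λ = (trace ± √Δ)/2 = (33 ± 10.6301)/2,
  λ_1 = 21.8151,  λ_2 = 11.1849.

Step 4 — unit eigenvector for λ_1: solve (Sigma - λ_1 I)v = 0. First row:
  (20 - 21.8151)·v_x + (4)·v_y = 0, i.e. (-1.8151)·v_x + (4)·v_y = 0,
  so v ∝ (b, λ_1 - a) = (4, 1.8151) = u.
  ||u|| = √((4)² + (1.8151)²) = √(19.2945) ≈ 4.3925,
  v_1 = u/||u|| ≈ (0.9106, 0.4132) (||v_1|| = 1).

λ_1 = 21.8151,  λ_2 = 11.1849;  v_1 ≈ (0.9106, 0.4132)


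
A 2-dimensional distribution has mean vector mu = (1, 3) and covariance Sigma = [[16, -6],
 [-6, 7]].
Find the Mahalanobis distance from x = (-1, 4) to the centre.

Step 1 — centre the observation: (x - mu) = (-2, 1).

Step 2 — invert Sigma. det(Sigma) = 16·7 - (-6)² = 76.
  Sigma^{-1} = (1/det) · [[d, -b], [-b, a]] = [[0.0921, 0.0789],
 [0.0789, 0.2105]].

Step 3 — form the quadratic (x - mu)^T · Sigma^{-1} · (x - mu):
  Sigma^{-1} · (x - mu) = (-0.1053, 0.0526).
  (x - mu)^T · [Sigma^{-1} · (x - mu)] = (-2)·(-0.1053) + (1)·(0.0526) = 0.2632.

Step 4 — take square root: d = √(0.2632) ≈ 0.513.

d(x, mu) = √(0.2632) ≈ 0.513


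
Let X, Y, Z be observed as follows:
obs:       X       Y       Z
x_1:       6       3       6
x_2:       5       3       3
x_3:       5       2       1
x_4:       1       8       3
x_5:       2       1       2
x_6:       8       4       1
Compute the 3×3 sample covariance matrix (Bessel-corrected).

Step 1 — column means:
  mean(X) = (6 + 5 + 5 + 1 + 2 + 8) / 6 = 27/6 = 4.5
  mean(Y) = (3 + 3 + 2 + 8 + 1 + 4) / 6 = 21/6 = 3.5
  mean(Z) = (6 + 3 + 1 + 3 + 2 + 1) / 6 = 16/6 = 2.6667

Step 2 — sample covariance S[i,j] = (1/(n-1)) · Σ_k (x_{k,i} - mean_i) · (x_{k,j} - mean_j), with n-1 = 5.
  S[X,X] = ((1.5)·(1.5) + (0.5)·(0.5) + (0.5)·(0.5) + (-3.5)·(-3.5) + (-2.5)·(-2.5) + (3.5)·(3.5)) / 5 = 33.5/5 = 6.7
  S[X,Y] = ((1.5)·(-0.5) + (0.5)·(-0.5) + (0.5)·(-1.5) + (-3.5)·(4.5) + (-2.5)·(-2.5) + (3.5)·(0.5)) / 5 = -9.5/5 = -1.9
  S[X,Z] = ((1.5)·(3.3333) + (0.5)·(0.3333) + (0.5)·(-1.6667) + (-3.5)·(0.3333) + (-2.5)·(-0.6667) + (3.5)·(-1.6667)) / 5 = -1/5 = -0.2
  S[Y,Y] = ((-0.5)·(-0.5) + (-0.5)·(-0.5) + (-1.5)·(-1.5) + (4.5)·(4.5) + (-2.5)·(-2.5) + (0.5)·(0.5)) / 5 = 29.5/5 = 5.9
  S[Y,Z] = ((-0.5)·(3.3333) + (-0.5)·(0.3333) + (-1.5)·(-1.6667) + (4.5)·(0.3333) + (-2.5)·(-0.6667) + (0.5)·(-1.6667)) / 5 = 3/5 = 0.6
  S[Z,Z] = ((3.3333)·(3.3333) + (0.3333)·(0.3333) + (-1.6667)·(-1.6667) + (0.3333)·(0.3333) + (-0.6667)·(-0.6667) + (-1.6667)·(-1.6667)) / 5 = 17.3333/5 = 3.4667

S is symmetric (S[j,i] = S[i,j]). Assembling:

S = [[6.7, -1.9, -0.2],
 [-1.9, 5.9, 0.6],
 [-0.2, 0.6, 3.4667]]


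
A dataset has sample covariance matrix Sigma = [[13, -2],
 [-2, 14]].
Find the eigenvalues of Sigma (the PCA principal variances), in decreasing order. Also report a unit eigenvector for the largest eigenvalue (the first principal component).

Step 1 — characteristic polynomial of 2×2 Sigma:
  det(Sigma - λI) = λ² - trace · λ + det = 0.
  trace = 13 + 14 = 27, det = 13·14 - (-2)² = 178.
Step 2 — discriminant:
  Δ = trace² - 4·det = 729 - 712 = 17.
Step 3 — eigenvalues:
  λ = (trace ± √Δ)/2 = (27 ± 4.1231)/2,
  λ_1 = 15.5616,  λ_2 = 11.4384.

Step 4 — unit eigenvector for λ_1: solve (Sigma - λ_1 I)v = 0. First row:
  (13 - 15.5616)·v_x + (-2)·v_y = 0, i.e. (-2.5616)·v_x + (-2)·v_y = 0,
  so v ∝ (b, λ_1 - a) = (-2, 2.5616); multiply by -1 so the first entry is positive: u = (2, -2.5616).
  ||u|| = √((2)² + (-2.5616)²) = √(10.5616) ≈ 3.2499,
  v_1 = u/||u|| ≈ (0.6154, -0.7882) (||v_1|| = 1).

λ_1 = 15.5616,  λ_2 = 11.4384;  v_1 ≈ (0.6154, -0.7882)


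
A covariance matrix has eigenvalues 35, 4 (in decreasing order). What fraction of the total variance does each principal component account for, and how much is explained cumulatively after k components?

Step 1 — total variance = trace(Sigma) = Σ λ_i = 35 + 4 = 39.

Step 2 — fraction explained by component i = λ_i / Σ λ:
  PC1: 35/39 = 0.8974
  PC2: 4/39 = 0.1026

Step 3 — cumulative fraction after k components = (λ_1 + ... + λ_k) / Σ λ:
  k = 1: 35/39 = 0.8974
  k = 2: (35 + 4)/39 = 39/39 = 1

Summary (fraction, with percent):

explained: PC1 0.8974 (89.74%), PC2 0.1026 (10.26%);  cumulative: 0.8974, 1


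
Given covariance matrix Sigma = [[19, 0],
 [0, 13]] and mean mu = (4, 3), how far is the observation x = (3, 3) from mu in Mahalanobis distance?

Step 1 — centre the observation: (x - mu) = (-1, 0).

Step 2 — invert Sigma. det(Sigma) = 19·13 - (0)² = 247.
  Sigma^{-1} = (1/det) · [[d, -b], [-b, a]] = [[0.0526, 0],
 [0, 0.0769]].

Step 3 — form the quadratic (x - mu)^T · Sigma^{-1} · (x - mu):
  Sigma^{-1} · (x - mu) = (-0.0526, 0).
  (x - mu)^T · [Sigma^{-1} · (x - mu)] = (-1)·(-0.0526) + (0)·(0) = 0.0526.

Step 4 — take square root: d = √(0.0526) ≈ 0.2294.

d(x, mu) = √(0.0526) ≈ 0.2294


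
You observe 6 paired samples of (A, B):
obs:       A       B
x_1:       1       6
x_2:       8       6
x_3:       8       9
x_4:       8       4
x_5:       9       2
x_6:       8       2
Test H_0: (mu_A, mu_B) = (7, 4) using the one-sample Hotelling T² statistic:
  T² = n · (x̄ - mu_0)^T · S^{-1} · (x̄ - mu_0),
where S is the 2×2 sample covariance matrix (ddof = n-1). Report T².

Step 1 — sample mean vector:
  mean(A) = (1 + 8 + 8 + 8 + 9 + 8) / 6 = 42/6 = 7
  mean(B) = (6 + 6 + 9 + 4 + 2 + 2) / 6 = 29/6 = 4.8333
  x̄ = (7, 4.8333),  deviation x̄ - mu_0 = (7, 4.8333) - (7, 4) = (0, 0.8333).

Step 2 — sample covariance matrix, S[i,j] = (1/(n-1)) · Σ_k (x_{k,i} - mean_i) · (x_{k,j} - mean_j), divisor n-1 = 5:
  S[A,A] = ((-6)·(-6) + (1)·(1) + (1)·(1) + (1)·(1) + (2)·(2) + (1)·(1)) / 5 = 44/5 = 8.8
  S[A,B] = ((-6)·(1.1667) + (1)·(1.1667) + (1)·(4.1667) + (1)·(-0.8333) + (2)·(-2.8333) + (1)·(-2.8333)) / 5 = -11/5 = -2.2
  S[B,B] = ((1.1667)·(1.1667) + (1.1667)·(1.1667) + (4.1667)·(4.1667) + (-0.8333)·(-0.8333) + (-2.8333)·(-2.8333) + (-2.8333)·(-2.8333)) / 5 = 36.8333/5 = 7.3667
  S = [[8.8, -2.2],
 [-2.2, 7.3667]].

Step 3 — invert S. det(S) = 8.8·7.3667 - (-2.2)² = 59.9867.
  S^{-1} = (1/det) · [[d, -b], [-b, a]] = [[0.1228, 0.0367],
 [0.0367, 0.1467]].

Step 4 — quadratic form (x̄ - mu_0)^T · S^{-1} · (x̄ - mu_0):
  S^{-1} · (x̄ - mu_0) = (0.0306, 0.1222),
  (x̄ - mu_0)^T · [...] = (0)·(0.0306) + (0.8333)·(0.1222) = 0.1019.

Step 5 — scale by n: T² = 6 · 0.1019 = 0.6112.

T² ≈ 0.6112


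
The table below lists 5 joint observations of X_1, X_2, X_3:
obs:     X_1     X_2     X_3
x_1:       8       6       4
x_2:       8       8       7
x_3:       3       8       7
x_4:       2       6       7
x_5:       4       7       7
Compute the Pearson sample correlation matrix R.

Step 1 — column means:
  mean(X_1) = (8 + 8 + 3 + 2 + 4) / 5 = 25/5 = 5
  mean(X_2) = (6 + 8 + 8 + 6 + 7) / 5 = 35/5 = 7
  mean(X_3) = (4 + 7 + 7 + 7 + 7) / 5 = 32/5 = 6.4

Step 2 — sample variances and covariances s[i,j] = (1/(n-1)) · Σ_k (x_{k,i} - mean_i) · (x_{k,j} - mean_j), with n-1 = 4:
  s[X_1,X_1] = ((3)·(3) + (3)·(3) + (-2)·(-2) + (-3)·(-3) + (-1)·(-1)) / 4 = 32/4 = 8
  s[X_1,X_2] = ((3)·(-1) + (3)·(1) + (-2)·(1) + (-3)·(-1) + (-1)·(0)) / 4 = 1/4 = 0.25
  s[X_1,X_3] = ((3)·(-2.4) + (3)·(0.6) + (-2)·(0.6) + (-3)·(0.6) + (-1)·(0.6)) / 4 = -9/4 = -2.25
  s[X_2,X_2] = ((-1)·(-1) + (1)·(1) + (1)·(1) + (-1)·(-1) + (0)·(0)) / 4 = 4/4 = 1
  s[X_2,X_3] = ((-1)·(-2.4) + (1)·(0.6) + (1)·(0.6) + (-1)·(0.6) + (0)·(0.6)) / 4 = 3/4 = 0.75
  s[X_3,X_3] = ((-2.4)·(-2.4) + (0.6)·(0.6) + (0.6)·(0.6) + (0.6)·(0.6) + (0.6)·(0.6)) / 4 = 7.2/4 = 1.8
  Sample standard deviations s_i = √(s[i,i]):
  s(X_1) = √(8) = 2.8284
  s(X_2) = √(1) = 1
  s(X_3) = √(1.8) = 1.3416

Step 3 — r_{ij} = s_{ij} / (s_i · s_j):
  r[X_1,X_1] = 1 (diagonal).
  r[X_1,X_2] = 0.25 / (2.8284 · 1) = 0.25 / 2.8284 = 0.0884
  r[X_1,X_3] = -2.25 / (2.8284 · 1.3416) = -2.25 / 3.7947 = -0.5929
  r[X_2,X_2] = 1 (diagonal).
  r[X_2,X_3] = 0.75 / (1 · 1.3416) = 0.75 / 1.3416 = 0.559
  r[X_3,X_3] = 1 (diagonal).

R is symmetric with unit diagonal. Assembling:

R = [[1, 0.0884, -0.5929],
 [0.0884, 1, 0.559],
 [-0.5929, 0.559, 1]]


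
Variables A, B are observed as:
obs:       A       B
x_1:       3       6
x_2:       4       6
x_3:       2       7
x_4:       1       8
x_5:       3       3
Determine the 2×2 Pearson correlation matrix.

Step 1 — column means:
  mean(A) = (3 + 4 + 2 + 1 + 3) / 5 = 13/5 = 2.6
  mean(B) = (6 + 6 + 7 + 8 + 3) / 5 = 30/5 = 6

Step 2 — sample variances and covariances s[i,j] = (1/(n-1)) · Σ_k (x_{k,i} - mean_i) · (x_{k,j} - mean_j), with n-1 = 4:
  s[A,A] = ((0.4)·(0.4) + (1.4)·(1.4) + (-0.6)·(-0.6) + (-1.6)·(-1.6) + (0.4)·(0.4)) / 4 = 5.2/4 = 1.3
  s[A,B] = ((0.4)·(0) + (1.4)·(0) + (-0.6)·(1) + (-1.6)·(2) + (0.4)·(-3)) / 4 = -5/4 = -1.25
  s[B,B] = ((0)·(0) + (0)·(0) + (1)·(1) + (2)·(2) + (-3)·(-3)) / 4 = 14/4 = 3.5
  Sample standard deviations s_i = √(s[i,i]):
  s(A) = √(1.3) = 1.1402
  s(B) = √(3.5) = 1.8708

Step 3 — r_{ij} = s_{ij} / (s_i · s_j):
  r[A,A] = 1 (diagonal).
  r[A,B] = -1.25 / (1.1402 · 1.8708) = -1.25 / 2.1331 = -0.586
  r[B,B] = 1 (diagonal).

R is symmetric with unit diagonal. Assembling:

R = [[1, -0.586],
 [-0.586, 1]]


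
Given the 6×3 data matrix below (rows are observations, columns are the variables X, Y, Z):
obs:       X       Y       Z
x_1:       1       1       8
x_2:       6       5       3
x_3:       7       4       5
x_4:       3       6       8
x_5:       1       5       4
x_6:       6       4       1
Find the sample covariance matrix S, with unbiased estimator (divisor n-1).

Step 1 — column means:
  mean(X) = (1 + 6 + 7 + 3 + 1 + 6) / 6 = 24/6 = 4
  mean(Y) = (1 + 5 + 4 + 6 + 5 + 4) / 6 = 25/6 = 4.1667
  mean(Z) = (8 + 3 + 5 + 8 + 4 + 1) / 6 = 29/6 = 4.8333

Step 2 — sample covariance S[i,j] = (1/(n-1)) · Σ_k (x_{k,i} - mean_i) · (x_{k,j} - mean_j), with n-1 = 5.
  S[X,X] = ((-3)·(-3) + (2)·(2) + (3)·(3) + (-1)·(-1) + (-3)·(-3) + (2)·(2)) / 5 = 36/5 = 7.2
  S[X,Y] = ((-3)·(-3.1667) + (2)·(0.8333) + (3)·(-0.1667) + (-1)·(1.8333) + (-3)·(0.8333) + (2)·(-0.1667)) / 5 = 6/5 = 1.2
  S[X,Z] = ((-3)·(3.1667) + (2)·(-1.8333) + (3)·(0.1667) + (-1)·(3.1667) + (-3)·(-0.8333) + (2)·(-3.8333)) / 5 = -21/5 = -4.2
  S[Y,Y] = ((-3.1667)·(-3.1667) + (0.8333)·(0.8333) + (-0.1667)·(-0.1667) + (1.8333)·(1.8333) + (0.8333)·(0.8333) + (-0.1667)·(-0.1667)) / 5 = 14.8333/5 = 2.9667
  S[Y,Z] = ((-3.1667)·(3.1667) + (0.8333)·(-1.8333) + (-0.1667)·(0.1667) + (1.8333)·(3.1667) + (0.8333)·(-0.8333) + (-0.1667)·(-3.8333)) / 5 = -5.8333/5 = -1.1667
  S[Z,Z] = ((3.1667)·(3.1667) + (-1.8333)·(-1.8333) + (0.1667)·(0.1667) + (3.1667)·(3.1667) + (-0.8333)·(-0.8333) + (-3.8333)·(-3.8333)) / 5 = 38.8333/5 = 7.7667

S is symmetric (S[j,i] = S[i,j]). Assembling:

S = [[7.2, 1.2, -4.2],
 [1.2, 2.9667, -1.1667],
 [-4.2, -1.1667, 7.7667]]


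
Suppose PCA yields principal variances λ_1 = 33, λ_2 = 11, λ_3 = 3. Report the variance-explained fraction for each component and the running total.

Step 1 — total variance = trace(Sigma) = Σ λ_i = 33 + 11 + 3 = 47.

Step 2 — fraction explained by component i = λ_i / Σ λ:
  PC1: 33/47 = 0.7021
  PC2: 11/47 = 0.234
  PC3: 3/47 = 0.0638

Step 3 — cumulative fraction after k components = (λ_1 + ... + λ_k) / Σ λ:
  k = 1: 33/47 = 0.7021
  k = 2: (33 + 11)/47 = 44/47 = 0.9362
  k = 3: (33 + 11 + 3)/47 = 47/47 = 1

Summary (fraction, with percent):

explained: PC1 0.7021 (70.21%), PC2 0.234 (23.4%), PC3 0.0638 (6.38%);  cumulative: 0.7021, 0.9362, 1


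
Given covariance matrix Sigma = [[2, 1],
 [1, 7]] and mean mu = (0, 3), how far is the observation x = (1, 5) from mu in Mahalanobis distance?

Step 1 — centre the observation: (x - mu) = (1, 2).

Step 2 — invert Sigma. det(Sigma) = 2·7 - (1)² = 13.
  Sigma^{-1} = (1/det) · [[d, -b], [-b, a]] = [[0.5385, -0.0769],
 [-0.0769, 0.1538]].

Step 3 — form the quadratic (x - mu)^T · Sigma^{-1} · (x - mu):
  Sigma^{-1} · (x - mu) = (0.3846, 0.2308).
  (x - mu)^T · [Sigma^{-1} · (x - mu)] = (1)·(0.3846) + (2)·(0.2308) = 0.8462.

Step 4 — take square root: d = √(0.8462) ≈ 0.9199.

d(x, mu) = √(0.8462) ≈ 0.9199


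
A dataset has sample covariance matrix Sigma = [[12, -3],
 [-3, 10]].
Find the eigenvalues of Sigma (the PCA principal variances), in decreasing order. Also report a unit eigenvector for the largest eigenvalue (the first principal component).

Step 1 — characteristic polynomial of 2×2 Sigma:
  det(Sigma - λI) = λ² - trace · λ + det = 0.
  trace = 12 + 10 = 22, det = 12·10 - (-3)² = 111.
Step 2 — discriminant:
  Δ = trace² - 4·det = 484 - 444 = 40.
Step 3 — eigenvalues:
  λ = (trace ± √Δ)/2 = (22 ± 6.3246)/2,
  λ_1 = 14.1623,  λ_2 = 7.8377.

Step 4 — unit eigenvector for λ_1: solve (Sigma - λ_1 I)v = 0. First row:
  (12 - 14.1623)·v_x + (-3)·v_y = 0, i.e. (-2.1623)·v_x + (-3)·v_y = 0,
  so v ∝ (b, λ_1 - a) = (-3, 2.1623); multiply by -1 so the first entry is positive: u = (3, -2.1623).
  ||u|| = √((3)² + (-2.1623)²) = √(13.6754) ≈ 3.698,
  v_1 = u/||u|| ≈ (0.8112, -0.5847) (||v_1|| = 1).

λ_1 = 14.1623,  λ_2 = 7.8377;  v_1 ≈ (0.8112, -0.5847)


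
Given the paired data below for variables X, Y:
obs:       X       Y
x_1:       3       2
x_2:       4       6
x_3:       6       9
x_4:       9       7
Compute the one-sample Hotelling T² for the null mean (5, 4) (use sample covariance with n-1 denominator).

Step 1 — sample mean vector:
  mean(X) = (3 + 4 + 6 + 9) / 4 = 22/4 = 5.5
  mean(Y) = (2 + 6 + 9 + 7) / 4 = 24/4 = 6
  x̄ = (5.5, 6),  deviation x̄ - mu_0 = (5.5, 6) - (5, 4) = (0.5, 2).

Step 2 — sample covariance matrix, S[i,j] = (1/(n-1)) · Σ_k (x_{k,i} - mean_i) · (x_{k,j} - mean_j), divisor n-1 = 3:
  S[X,X] = ((-2.5)·(-2.5) + (-1.5)·(-1.5) + (0.5)·(0.5) + (3.5)·(3.5)) / 3 = 21/3 = 7
  S[X,Y] = ((-2.5)·(-4) + (-1.5)·(0) + (0.5)·(3) + (3.5)·(1)) / 3 = 15/3 = 5
  S[Y,Y] = ((-4)·(-4) + (0)·(0) + (3)·(3) + (1)·(1)) / 3 = 26/3 = 8.6667
  S = [[7, 5],
 [5, 8.6667]].

Step 3 — invert S. det(S) = 7·8.6667 - (5)² = 35.6667.
  S^{-1} = (1/det) · [[d, -b], [-b, a]] = [[0.243, -0.1402],
 [-0.1402, 0.1963]].

Step 4 — quadratic form (x̄ - mu_0)^T · S^{-1} · (x̄ - mu_0):
  S^{-1} · (x̄ - mu_0) = (-0.1589, 0.3224),
  (x̄ - mu_0)^T · [...] = (0.5)·(-0.1589) + (2)·(0.3224) = 0.5654.

Step 5 — scale by n: T² = 4 · 0.5654 = 2.2617.

T² ≈ 2.2617


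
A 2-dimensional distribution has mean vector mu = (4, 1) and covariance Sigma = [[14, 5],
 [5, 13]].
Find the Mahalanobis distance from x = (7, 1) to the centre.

Step 1 — centre the observation: (x - mu) = (3, 0).

Step 2 — invert Sigma. det(Sigma) = 14·13 - (5)² = 157.
  Sigma^{-1} = (1/det) · [[d, -b], [-b, a]] = [[0.0828, -0.0318],
 [-0.0318, 0.0892]].

Step 3 — form the quadratic (x - mu)^T · Sigma^{-1} · (x - mu):
  Sigma^{-1} · (x - mu) = (0.2484, -0.0955).
  (x - mu)^T · [Sigma^{-1} · (x - mu)] = (3)·(0.2484) + (0)·(-0.0955) = 0.7452.

Step 4 — take square root: d = √(0.7452) ≈ 0.8633.

d(x, mu) = √(0.7452) ≈ 0.8633


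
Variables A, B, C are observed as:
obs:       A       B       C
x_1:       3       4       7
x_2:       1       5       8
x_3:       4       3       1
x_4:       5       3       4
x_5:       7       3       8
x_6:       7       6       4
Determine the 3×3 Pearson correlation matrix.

Step 1 — column means:
  mean(A) = (3 + 1 + 4 + 5 + 7 + 7) / 6 = 27/6 = 4.5
  mean(B) = (4 + 5 + 3 + 3 + 3 + 6) / 6 = 24/6 = 4
  mean(C) = (7 + 8 + 1 + 4 + 8 + 4) / 6 = 32/6 = 5.3333

Step 2 — sample variances and covariances s[i,j] = (1/(n-1)) · Σ_k (x_{k,i} - mean_i) · (x_{k,j} - mean_j), with n-1 = 5:
  s[A,A] = ((-1.5)·(-1.5) + (-3.5)·(-3.5) + (-0.5)·(-0.5) + (0.5)·(0.5) + (2.5)·(2.5) + (2.5)·(2.5)) / 5 = 27.5/5 = 5.5
  s[A,B] = ((-1.5)·(0) + (-3.5)·(1) + (-0.5)·(-1) + (0.5)·(-1) + (2.5)·(-1) + (2.5)·(2)) / 5 = -1/5 = -0.2
  s[A,C] = ((-1.5)·(1.6667) + (-3.5)·(2.6667) + (-0.5)·(-4.3333) + (0.5)·(-1.3333) + (2.5)·(2.6667) + (2.5)·(-1.3333)) / 5 = -7/5 = -1.4
  s[B,B] = ((0)·(0) + (1)·(1) + (-1)·(-1) + (-1)·(-1) + (-1)·(-1) + (2)·(2)) / 5 = 8/5 = 1.6
  s[B,C] = ((0)·(1.6667) + (1)·(2.6667) + (-1)·(-4.3333) + (-1)·(-1.3333) + (-1)·(2.6667) + (2)·(-1.3333)) / 5 = 3/5 = 0.6
  s[C,C] = ((1.6667)·(1.6667) + (2.6667)·(2.6667) + (-4.3333)·(-4.3333) + (-1.3333)·(-1.3333) + (2.6667)·(2.6667) + (-1.3333)·(-1.3333)) / 5 = 39.3333/5 = 7.8667
  Sample standard deviations s_i = √(s[i,i]):
  s(A) = √(5.5) = 2.3452
  s(B) = √(1.6) = 1.2649
  s(C) = √(7.8667) = 2.8048

Step 3 — r_{ij} = s_{ij} / (s_i · s_j):
  r[A,A] = 1 (diagonal).
  r[A,B] = -0.2 / (2.3452 · 1.2649) = -0.2 / 2.9665 = -0.0674
  r[A,C] = -1.4 / (2.3452 · 2.8048) = -1.4 / 6.5777 = -0.2128
  r[B,B] = 1 (diagonal).
  r[B,C] = 0.6 / (1.2649 · 2.8048) = 0.6 / 3.5478 = 0.1691
  r[C,C] = 1 (diagonal).

R is symmetric with unit diagonal. Assembling:

R = [[1, -0.0674, -0.2128],
 [-0.0674, 1, 0.1691],
 [-0.2128, 0.1691, 1]]


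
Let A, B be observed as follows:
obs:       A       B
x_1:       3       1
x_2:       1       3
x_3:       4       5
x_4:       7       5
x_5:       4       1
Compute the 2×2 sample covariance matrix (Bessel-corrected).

Step 1 — column means:
  mean(A) = (3 + 1 + 4 + 7 + 4) / 5 = 19/5 = 3.8
  mean(B) = (1 + 3 + 5 + 5 + 1) / 5 = 15/5 = 3

Step 2 — sample covariance S[i,j] = (1/(n-1)) · Σ_k (x_{k,i} - mean_i) · (x_{k,j} - mean_j), with n-1 = 4.
  S[A,A] = ((-0.8)·(-0.8) + (-2.8)·(-2.8) + (0.2)·(0.2) + (3.2)·(3.2) + (0.2)·(0.2)) / 4 = 18.8/4 = 4.7
  S[A,B] = ((-0.8)·(-2) + (-2.8)·(0) + (0.2)·(2) + (3.2)·(2) + (0.2)·(-2)) / 4 = 8/4 = 2
  S[B,B] = ((-2)·(-2) + (0)·(0) + (2)·(2) + (2)·(2) + (-2)·(-2)) / 4 = 16/4 = 4

S is symmetric (S[j,i] = S[i,j]). Assembling:

S = [[4.7, 2],
 [2, 4]]


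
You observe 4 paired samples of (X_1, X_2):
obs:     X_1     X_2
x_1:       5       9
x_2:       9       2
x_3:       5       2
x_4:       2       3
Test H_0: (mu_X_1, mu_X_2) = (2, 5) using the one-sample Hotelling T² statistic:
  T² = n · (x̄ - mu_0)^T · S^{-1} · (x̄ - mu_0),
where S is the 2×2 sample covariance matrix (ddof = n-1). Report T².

Step 1 — sample mean vector:
  mean(X_1) = (5 + 9 + 5 + 2) / 4 = 21/4 = 5.25
  mean(X_2) = (9 + 2 + 2 + 3) / 4 = 16/4 = 4
  x̄ = (5.25, 4),  deviation x̄ - mu_0 = (5.25, 4) - (2, 5) = (3.25, -1).

Step 2 — sample covariance matrix, S[i,j] = (1/(n-1)) · Σ_k (x_{k,i} - mean_i) · (x_{k,j} - mean_j), divisor n-1 = 3:
  S[X_1,X_1] = ((-0.25)·(-0.25) + (3.75)·(3.75) + (-0.25)·(-0.25) + (-3.25)·(-3.25)) / 3 = 24.75/3 = 8.25
  S[X_1,X_2] = ((-0.25)·(5) + (3.75)·(-2) + (-0.25)·(-2) + (-3.25)·(-1)) / 3 = -5/3 = -1.6667
  S[X_2,X_2] = ((5)·(5) + (-2)·(-2) + (-2)·(-2) + (-1)·(-1)) / 3 = 34/3 = 11.3333
  S = [[8.25, -1.6667],
 [-1.6667, 11.3333]].

Step 3 — invert S. det(S) = 8.25·11.3333 - (-1.6667)² = 90.7222.
  S^{-1} = (1/det) · [[d, -b], [-b, a]] = [[0.1249, 0.0184],
 [0.0184, 0.0909]].

Step 4 — quadratic form (x̄ - mu_0)^T · S^{-1} · (x̄ - mu_0):
  S^{-1} · (x̄ - mu_0) = (0.3876, -0.0312),
  (x̄ - mu_0)^T · [...] = (3.25)·(0.3876) + (-1)·(-0.0312) = 1.291.

Step 5 — scale by n: T² = 4 · 1.291 = 5.1641.

T² ≈ 5.1641


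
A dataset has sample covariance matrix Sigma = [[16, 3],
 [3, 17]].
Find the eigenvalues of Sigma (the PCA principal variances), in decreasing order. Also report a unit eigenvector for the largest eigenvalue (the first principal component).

Step 1 — characteristic polynomial of 2×2 Sigma:
  det(Sigma - λI) = λ² - trace · λ + det = 0.
  trace = 16 + 17 = 33, det = 16·17 - (3)² = 263.
Step 2 — discriminant:
  Δ = trace² - 4·det = 1089 - 1052 = 37.
Step 3 — eigenvalues:
  λ = (trace ± √Δ)/2 = (33 ± 6.0828)/2,
  λ_1 = 19.5414,  λ_2 = 13.4586.

Step 4 — unit eigenvector for λ_1: solve (Sigma - λ_1 I)v = 0. First row:
  (16 - 19.5414)·v_x + (3)·v_y = 0, i.e. (-3.5414)·v_x + (3)·v_y = 0,
  so v ∝ (b, λ_1 - a) = (3, 3.5414) = u.
  ||u|| = √((3)² + (3.5414)²) = √(21.5414) ≈ 4.6413,
  v_1 = u/||u|| ≈ (0.6464, 0.763) (||v_1|| = 1).

λ_1 = 19.5414,  λ_2 = 13.4586;  v_1 ≈ (0.6464, 0.763)


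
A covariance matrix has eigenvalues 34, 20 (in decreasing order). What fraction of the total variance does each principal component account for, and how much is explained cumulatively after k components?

Step 1 — total variance = trace(Sigma) = Σ λ_i = 34 + 20 = 54.

Step 2 — fraction explained by component i = λ_i / Σ λ:
  PC1: 34/54 = 0.6296
  PC2: 20/54 = 0.3704

Step 3 — cumulative fraction after k components = (λ_1 + ... + λ_k) / Σ λ:
  k = 1: 34/54 = 0.6296
  k = 2: (34 + 20)/54 = 54/54 = 1

Summary (fraction, with percent):

explained: PC1 0.6296 (62.96%), PC2 0.3704 (37.04%);  cumulative: 0.6296, 1


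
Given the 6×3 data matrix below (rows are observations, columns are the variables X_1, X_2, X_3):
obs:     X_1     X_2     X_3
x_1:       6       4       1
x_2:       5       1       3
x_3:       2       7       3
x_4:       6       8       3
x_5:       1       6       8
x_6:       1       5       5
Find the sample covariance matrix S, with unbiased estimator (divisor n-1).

Step 1 — column means:
  mean(X_1) = (6 + 5 + 2 + 6 + 1 + 1) / 6 = 21/6 = 3.5
  mean(X_2) = (4 + 1 + 7 + 8 + 6 + 5) / 6 = 31/6 = 5.1667
  mean(X_3) = (1 + 3 + 3 + 3 + 8 + 5) / 6 = 23/6 = 3.8333

Step 2 — sample covariance S[i,j] = (1/(n-1)) · Σ_k (x_{k,i} - mean_i) · (x_{k,j} - mean_j), with n-1 = 5.
  S[X_1,X_1] = ((2.5)·(2.5) + (1.5)·(1.5) + (-1.5)·(-1.5) + (2.5)·(2.5) + (-2.5)·(-2.5) + (-2.5)·(-2.5)) / 5 = 29.5/5 = 5.9
  S[X_1,X_2] = ((2.5)·(-1.1667) + (1.5)·(-4.1667) + (-1.5)·(1.8333) + (2.5)·(2.8333) + (-2.5)·(0.8333) + (-2.5)·(-0.1667)) / 5 = -6.5/5 = -1.3
  S[X_1,X_3] = ((2.5)·(-2.8333) + (1.5)·(-0.8333) + (-1.5)·(-0.8333) + (2.5)·(-0.8333) + (-2.5)·(4.1667) + (-2.5)·(1.1667)) / 5 = -22.5/5 = -4.5
  S[X_2,X_2] = ((-1.1667)·(-1.1667) + (-4.1667)·(-4.1667) + (1.8333)·(1.8333) + (2.8333)·(2.8333) + (0.8333)·(0.8333) + (-0.1667)·(-0.1667)) / 5 = 30.8333/5 = 6.1667
  S[X_2,X_3] = ((-1.1667)·(-2.8333) + (-4.1667)·(-0.8333) + (1.8333)·(-0.8333) + (2.8333)·(-0.8333) + (0.8333)·(4.1667) + (-0.1667)·(1.1667)) / 5 = 6.1667/5 = 1.2333
  S[X_3,X_3] = ((-2.8333)·(-2.8333) + (-0.8333)·(-0.8333) + (-0.8333)·(-0.8333) + (-0.8333)·(-0.8333) + (4.1667)·(4.1667) + (1.1667)·(1.1667)) / 5 = 28.8333/5 = 5.7667

S is symmetric (S[j,i] = S[i,j]). Assembling:

S = [[5.9, -1.3, -4.5],
 [-1.3, 6.1667, 1.2333],
 [-4.5, 1.2333, 5.7667]]


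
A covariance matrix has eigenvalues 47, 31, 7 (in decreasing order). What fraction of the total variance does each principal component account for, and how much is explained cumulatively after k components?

Step 1 — total variance = trace(Sigma) = Σ λ_i = 47 + 31 + 7 = 85.

Step 2 — fraction explained by component i = λ_i / Σ λ:
  PC1: 47/85 = 0.5529
  PC2: 31/85 = 0.3647
  PC3: 7/85 = 0.0824

Step 3 — cumulative fraction after k components = (λ_1 + ... + λ_k) / Σ λ:
  k = 1: 47/85 = 0.5529
  k = 2: (47 + 31)/85 = 78/85 = 0.9176
  k = 3: (47 + 31 + 7)/85 = 85/85 = 1

Summary (fraction, with percent):

explained: PC1 0.5529 (55.29%), PC2 0.3647 (36.47%), PC3 0.0824 (8.24%);  cumulative: 0.5529, 0.9176, 1


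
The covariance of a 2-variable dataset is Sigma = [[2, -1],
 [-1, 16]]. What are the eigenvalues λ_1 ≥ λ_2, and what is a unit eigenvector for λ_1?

Step 1 — characteristic polynomial of 2×2 Sigma:
  det(Sigma - λI) = λ² - trace · λ + det = 0.
  trace = 2 + 16 = 18, det = 2·16 - (-1)² = 31.
Step 2 — discriminant:
  Δ = trace² - 4·det = 324 - 124 = 200.
Step 3 — eigenvalues:
  λ = (trace ± √Δ)/2 = (18 ± 14.1421)/2,
  λ_1 = 16.0711,  λ_2 = 1.9289.

Step 4 — unit eigenvector for λ_1: solve (Sigma - λ_1 I)v = 0. First row:
  (2 - 16.0711)·v_x + (-1)·v_y = 0, i.e. (-14.0711)·v_x + (-1)·v_y = 0,
  so v ∝ (b, λ_1 - a) = (-1, 14.0711); multiply by -1 so the first entry is positive: u = (1, -14.0711).
  ||u|| = √((1)² + (-14.0711)²) = √(198.9949) ≈ 14.1066,
  v_1 = u/||u|| ≈ (0.0709, -0.9975) (||v_1|| = 1).

λ_1 = 16.0711,  λ_2 = 1.9289;  v_1 ≈ (0.0709, -0.9975)


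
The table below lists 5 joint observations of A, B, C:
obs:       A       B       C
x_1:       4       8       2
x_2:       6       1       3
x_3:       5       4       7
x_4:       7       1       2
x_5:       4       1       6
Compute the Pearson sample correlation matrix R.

Step 1 — column means:
  mean(A) = (4 + 6 + 5 + 7 + 4) / 5 = 26/5 = 5.2
  mean(B) = (8 + 1 + 4 + 1 + 1) / 5 = 15/5 = 3
  mean(C) = (2 + 3 + 7 + 2 + 6) / 5 = 20/5 = 4

Step 2 — sample variances and covariances s[i,j] = (1/(n-1)) · Σ_k (x_{k,i} - mean_i) · (x_{k,j} - mean_j), with n-1 = 4:
  s[A,A] = ((-1.2)·(-1.2) + (0.8)·(0.8) + (-0.2)·(-0.2) + (1.8)·(1.8) + (-1.2)·(-1.2)) / 4 = 6.8/4 = 1.7
  s[A,B] = ((-1.2)·(5) + (0.8)·(-2) + (-0.2)·(1) + (1.8)·(-2) + (-1.2)·(-2)) / 4 = -9/4 = -2.25
  s[A,C] = ((-1.2)·(-2) + (0.8)·(-1) + (-0.2)·(3) + (1.8)·(-2) + (-1.2)·(2)) / 4 = -5/4 = -1.25
  s[B,B] = ((5)·(5) + (-2)·(-2) + (1)·(1) + (-2)·(-2) + (-2)·(-2)) / 4 = 38/4 = 9.5
  s[B,C] = ((5)·(-2) + (-2)·(-1) + (1)·(3) + (-2)·(-2) + (-2)·(2)) / 4 = -5/4 = -1.25
  s[C,C] = ((-2)·(-2) + (-1)·(-1) + (3)·(3) + (-2)·(-2) + (2)·(2)) / 4 = 22/4 = 5.5
  Sample standard deviations s_i = √(s[i,i]):
  s(A) = √(1.7) = 1.3038
  s(B) = √(9.5) = 3.0822
  s(C) = √(5.5) = 2.3452

Step 3 — r_{ij} = s_{ij} / (s_i · s_j):
  r[A,A] = 1 (diagonal).
  r[A,B] = -2.25 / (1.3038 · 3.0822) = -2.25 / 4.0187 = -0.5599
  r[A,C] = -1.25 / (1.3038 · 2.3452) = -1.25 / 3.0578 = -0.4088
  r[B,B] = 1 (diagonal).
  r[B,C] = -1.25 / (3.0822 · 2.3452) = -1.25 / 7.2284 = -0.1729
  r[C,C] = 1 (diagonal).

R is symmetric with unit diagonal. Assembling:

R = [[1, -0.5599, -0.4088],
 [-0.5599, 1, -0.1729],
 [-0.4088, -0.1729, 1]]


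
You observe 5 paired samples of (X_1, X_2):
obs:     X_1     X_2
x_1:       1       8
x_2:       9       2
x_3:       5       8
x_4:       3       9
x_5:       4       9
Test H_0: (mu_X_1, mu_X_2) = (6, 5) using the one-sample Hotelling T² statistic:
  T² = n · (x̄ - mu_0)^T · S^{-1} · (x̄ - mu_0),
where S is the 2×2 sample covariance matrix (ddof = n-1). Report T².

Step 1 — sample mean vector:
  mean(X_1) = (1 + 9 + 5 + 3 + 4) / 5 = 22/5 = 4.4
  mean(X_2) = (8 + 2 + 8 + 9 + 9) / 5 = 36/5 = 7.2
  x̄ = (4.4, 7.2),  deviation x̄ - mu_0 = (4.4, 7.2) - (6, 5) = (-1.6, 2.2).

Step 2 — sample covariance matrix, S[i,j] = (1/(n-1)) · Σ_k (x_{k,i} - mean_i) · (x_{k,j} - mean_j), divisor n-1 = 4:
  S[X_1,X_1] = ((-3.4)·(-3.4) + (4.6)·(4.6) + (0.6)·(0.6) + (-1.4)·(-1.4) + (-0.4)·(-0.4)) / 4 = 35.2/4 = 8.8
  S[X_1,X_2] = ((-3.4)·(0.8) + (4.6)·(-5.2) + (0.6)·(0.8) + (-1.4)·(1.8) + (-0.4)·(1.8)) / 4 = -29.4/4 = -7.35
  S[X_2,X_2] = ((0.8)·(0.8) + (-5.2)·(-5.2) + (0.8)·(0.8) + (1.8)·(1.8) + (1.8)·(1.8)) / 4 = 34.8/4 = 8.7
  S = [[8.8, -7.35],
 [-7.35, 8.7]].

Step 3 — invert S. det(S) = 8.8·8.7 - (-7.35)² = 22.5375.
  S^{-1} = (1/det) · [[d, -b], [-b, a]] = [[0.386, 0.3261],
 [0.3261, 0.3905]].

Step 4 — quadratic form (x̄ - mu_0)^T · S^{-1} · (x̄ - mu_0):
  S^{-1} · (x̄ - mu_0) = (0.0998, 0.3372),
  (x̄ - mu_0)^T · [...] = (-1.6)·(0.0998) + (2.2)·(0.3372) = 0.5821.

Step 5 — scale by n: T² = 5 · 0.5821 = 2.9107.

T² ≈ 2.9107


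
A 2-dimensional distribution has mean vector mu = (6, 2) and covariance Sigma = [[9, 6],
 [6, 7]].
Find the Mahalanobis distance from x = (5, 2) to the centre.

Step 1 — centre the observation: (x - mu) = (-1, 0).

Step 2 — invert Sigma. det(Sigma) = 9·7 - (6)² = 27.
  Sigma^{-1} = (1/det) · [[d, -b], [-b, a]] = [[0.2593, -0.2222],
 [-0.2222, 0.3333]].

Step 3 — form the quadratic (x - mu)^T · Sigma^{-1} · (x - mu):
  Sigma^{-1} · (x - mu) = (-0.2593, 0.2222).
  (x - mu)^T · [Sigma^{-1} · (x - mu)] = (-1)·(-0.2593) + (0)·(0.2222) = 0.2593.

Step 4 — take square root: d = √(0.2593) ≈ 0.5092.

d(x, mu) = √(0.2593) ≈ 0.5092


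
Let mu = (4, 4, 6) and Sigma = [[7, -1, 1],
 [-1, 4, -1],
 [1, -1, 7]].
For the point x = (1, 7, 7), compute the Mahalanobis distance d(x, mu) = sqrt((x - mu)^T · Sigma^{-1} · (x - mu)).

Step 1 — centre the observation: (x - mu) = (-3, 3, 1).

Step 2 — invert Sigma (cofactor / det for 3×3, or solve directly):
  Sigma^{-1} = [[0.15, 0.0333, -0.0167],
 [0.0333, 0.2667, 0.0333],
 [-0.0167, 0.0333, 0.15]].

Step 3 — form the quadratic (x - mu)^T · Sigma^{-1} · (x - mu):
  Sigma^{-1} · (x - mu) = (-0.3667, 0.7333, 0.3).
  (x - mu)^T · [Sigma^{-1} · (x - mu)] = (-3)·(-0.3667) + (3)·(0.7333) + (1)·(0.3) = 3.6.

Step 4 — take square root: d = √(3.6) ≈ 1.8974.

d(x, mu) = √(3.6) ≈ 1.8974


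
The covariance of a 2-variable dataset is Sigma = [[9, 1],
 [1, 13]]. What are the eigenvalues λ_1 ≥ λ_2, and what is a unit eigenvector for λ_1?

Step 1 — characteristic polynomial of 2×2 Sigma:
  det(Sigma - λI) = λ² - trace · λ + det = 0.
  trace = 9 + 13 = 22, det = 9·13 - (1)² = 116.
Step 2 — discriminant:
  Δ = trace² - 4·det = 484 - 464 = 20.
Step 3 — eigenvalues:
  λ = (trace ± √Δ)/2 = (22 ± 4.4721)/2,
  λ_1 = 13.2361,  λ_2 = 8.7639.

Step 4 — unit eigenvector for λ_1: solve (Sigma - λ_1 I)v = 0. First row:
  (9 - 13.2361)·v_x + (1)·v_y = 0, i.e. (-4.2361)·v_x + (1)·v_y = 0,
  so v ∝ (b, λ_1 - a) = (1, 4.2361) = u.
  ||u|| = √((1)² + (4.2361)²) = √(18.9443) ≈ 4.3525,
  v_1 = u/||u|| ≈ (0.2298, 0.9732) (||v_1|| = 1).

λ_1 = 13.2361,  λ_2 = 8.7639;  v_1 ≈ (0.2298, 0.9732)


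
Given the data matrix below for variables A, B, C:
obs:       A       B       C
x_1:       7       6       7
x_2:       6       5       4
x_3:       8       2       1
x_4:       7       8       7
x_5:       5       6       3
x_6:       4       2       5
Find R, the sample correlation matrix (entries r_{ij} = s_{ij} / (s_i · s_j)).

Step 1 — column means:
  mean(A) = (7 + 6 + 8 + 7 + 5 + 4) / 6 = 37/6 = 6.1667
  mean(B) = (6 + 5 + 2 + 8 + 6 + 2) / 6 = 29/6 = 4.8333
  mean(C) = (7 + 4 + 1 + 7 + 3 + 5) / 6 = 27/6 = 4.5

Step 2 — sample variances and covariances s[i,j] = (1/(n-1)) · Σ_k (x_{k,i} - mean_i) · (x_{k,j} - mean_j), with n-1 = 5:
  s[A,A] = ((0.8333)·(0.8333) + (-0.1667)·(-0.1667) + (1.8333)·(1.8333) + (0.8333)·(0.8333) + (-1.1667)·(-1.1667) + (-2.1667)·(-2.1667)) / 5 = 10.8333/5 = 2.1667
  s[A,B] = ((0.8333)·(1.1667) + (-0.1667)·(0.1667) + (1.8333)·(-2.8333) + (0.8333)·(3.1667) + (-1.1667)·(1.1667) + (-2.1667)·(-2.8333)) / 5 = 3.1667/5 = 0.6333
  s[A,C] = ((0.8333)·(2.5) + (-0.1667)·(-0.5) + (1.8333)·(-3.5) + (0.8333)·(2.5) + (-1.1667)·(-1.5) + (-2.1667)·(0.5)) / 5 = -1.5/5 = -0.3
  s[B,B] = ((1.1667)·(1.1667) + (0.1667)·(0.1667) + (-2.8333)·(-2.8333) + (3.1667)·(3.1667) + (1.1667)·(1.1667) + (-2.8333)·(-2.8333)) / 5 = 28.8333/5 = 5.7667
  s[B,C] = ((1.1667)·(2.5) + (0.1667)·(-0.5) + (-2.8333)·(-3.5) + (3.1667)·(2.5) + (1.1667)·(-1.5) + (-2.8333)·(0.5)) / 5 = 17.5/5 = 3.5
  s[C,C] = ((2.5)·(2.5) + (-0.5)·(-0.5) + (-3.5)·(-3.5) + (2.5)·(2.5) + (-1.5)·(-1.5) + (0.5)·(0.5)) / 5 = 27.5/5 = 5.5
  Sample standard deviations s_i = √(s[i,i]):
  s(A) = √(2.1667) = 1.472
  s(B) = √(5.7667) = 2.4014
  s(C) = √(5.5) = 2.3452

Step 3 — r_{ij} = s_{ij} / (s_i · s_j):
  r[A,A] = 1 (diagonal).
  r[A,B] = 0.6333 / (1.472 · 2.4014) = 0.6333 / 3.5347 = 0.1792
  r[A,C] = -0.3 / (1.472 · 2.3452) = -0.3 / 3.4521 = -0.0869
  r[B,B] = 1 (diagonal).
  r[B,C] = 3.5 / (2.4014 · 2.3452) = 3.5 / 5.6318 = 0.6215
  r[C,C] = 1 (diagonal).

R is symmetric with unit diagonal. Assembling:

R = [[1, 0.1792, -0.0869],
 [0.1792, 1, 0.6215],
 [-0.0869, 0.6215, 1]]


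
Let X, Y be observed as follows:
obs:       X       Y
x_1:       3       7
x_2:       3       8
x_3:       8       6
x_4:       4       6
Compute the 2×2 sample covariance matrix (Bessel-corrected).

Step 1 — column means:
  mean(X) = (3 + 3 + 8 + 4) / 4 = 18/4 = 4.5
  mean(Y) = (7 + 8 + 6 + 6) / 4 = 27/4 = 6.75

Step 2 — sample covariance S[i,j] = (1/(n-1)) · Σ_k (x_{k,i} - mean_i) · (x_{k,j} - mean_j), with n-1 = 3.
  S[X,X] = ((-1.5)·(-1.5) + (-1.5)·(-1.5) + (3.5)·(3.5) + (-0.5)·(-0.5)) / 3 = 17/3 = 5.6667
  S[X,Y] = ((-1.5)·(0.25) + (-1.5)·(1.25) + (3.5)·(-0.75) + (-0.5)·(-0.75)) / 3 = -4.5/3 = -1.5
  S[Y,Y] = ((0.25)·(0.25) + (1.25)·(1.25) + (-0.75)·(-0.75) + (-0.75)·(-0.75)) / 3 = 2.75/3 = 0.9167

S is symmetric (S[j,i] = S[i,j]). Assembling:

S = [[5.6667, -1.5],
 [-1.5, 0.9167]]


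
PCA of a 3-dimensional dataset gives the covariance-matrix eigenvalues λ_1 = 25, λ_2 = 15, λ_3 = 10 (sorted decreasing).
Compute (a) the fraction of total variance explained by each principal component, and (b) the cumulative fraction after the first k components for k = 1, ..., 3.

Step 1 — total variance = trace(Sigma) = Σ λ_i = 25 + 15 + 10 = 50.

Step 2 — fraction explained by component i = λ_i / Σ λ:
  PC1: 25/50 = 0.5
  PC2: 15/50 = 0.3
  PC3: 10/50 = 0.2

Step 3 — cumulative fraction after k components = (λ_1 + ... + λ_k) / Σ λ:
  k = 1: 25/50 = 0.5
  k = 2: (25 + 15)/50 = 40/50 = 0.8
  k = 3: (25 + 15 + 10)/50 = 50/50 = 1

Summary (fraction, with percent):

explained: PC1 0.5 (50%), PC2 0.3 (30%), PC3 0.2 (20%);  cumulative: 0.5, 0.8, 1


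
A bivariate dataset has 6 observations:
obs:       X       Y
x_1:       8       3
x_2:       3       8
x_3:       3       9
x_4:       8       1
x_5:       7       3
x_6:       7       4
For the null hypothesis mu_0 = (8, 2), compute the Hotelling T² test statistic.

Step 1 — sample mean vector:
  mean(X) = (8 + 3 + 3 + 8 + 7 + 7) / 6 = 36/6 = 6
  mean(Y) = (3 + 8 + 9 + 1 + 3 + 4) / 6 = 28/6 = 4.6667
  x̄ = (6, 4.6667),  deviation x̄ - mu_0 = (6, 4.6667) - (8, 2) = (-2, 2.6667).

Step 2 — sample covariance matrix, S[i,j] = (1/(n-1)) · Σ_k (x_{k,i} - mean_i) · (x_{k,j} - mean_j), divisor n-1 = 5:
  S[X,X] = ((2)·(2) + (-3)·(-3) + (-3)·(-3) + (2)·(2) + (1)·(1) + (1)·(1)) / 5 = 28/5 = 5.6
  S[X,Y] = ((2)·(-1.6667) + (-3)·(3.3333) + (-3)·(4.3333) + (2)·(-3.6667) + (1)·(-1.6667) + (1)·(-0.6667)) / 5 = -36/5 = -7.2
  S[Y,Y] = ((-1.6667)·(-1.6667) + (3.3333)·(3.3333) + (4.3333)·(4.3333) + (-3.6667)·(-3.6667) + (-1.6667)·(-1.6667) + (-0.6667)·(-0.6667)) / 5 = 49.3333/5 = 9.8667
  S = [[5.6, -7.2],
 [-7.2, 9.8667]].

Step 3 — invert S. det(S) = 5.6·9.8667 - (-7.2)² = 3.4133.
  S^{-1} = (1/det) · [[d, -b], [-b, a]] = [[2.8906, 2.1094],
 [2.1094, 1.6406]].

Step 4 — quadratic form (x̄ - mu_0)^T · S^{-1} · (x̄ - mu_0):
  S^{-1} · (x̄ - mu_0) = (-0.1562, 0.1562),
  (x̄ - mu_0)^T · [...] = (-2)·(-0.1562) + (2.6667)·(0.1562) = 0.7292.

Step 5 — scale by n: T² = 6 · 0.7292 = 4.375.

T² ≈ 4.375


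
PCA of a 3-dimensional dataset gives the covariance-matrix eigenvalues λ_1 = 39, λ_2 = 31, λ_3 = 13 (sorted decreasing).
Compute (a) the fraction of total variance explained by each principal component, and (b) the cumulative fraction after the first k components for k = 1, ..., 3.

Step 1 — total variance = trace(Sigma) = Σ λ_i = 39 + 31 + 13 = 83.

Step 2 — fraction explained by component i = λ_i / Σ λ:
  PC1: 39/83 = 0.4699
  PC2: 31/83 = 0.3735
  PC3: 13/83 = 0.1566

Step 3 — cumulative fraction after k components = (λ_1 + ... + λ_k) / Σ λ:
  k = 1: 39/83 = 0.4699
  k = 2: (39 + 31)/83 = 70/83 = 0.8434
  k = 3: (39 + 31 + 13)/83 = 83/83 = 1

Summary (fraction, with percent):

explained: PC1 0.4699 (46.99%), PC2 0.3735 (37.35%), PC3 0.1566 (15.66%);  cumulative: 0.4699, 0.8434, 1


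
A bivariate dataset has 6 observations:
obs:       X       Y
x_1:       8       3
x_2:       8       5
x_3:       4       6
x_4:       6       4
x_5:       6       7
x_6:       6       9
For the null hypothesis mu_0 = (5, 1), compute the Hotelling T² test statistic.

Step 1 — sample mean vector:
  mean(X) = (8 + 8 + 4 + 6 + 6 + 6) / 6 = 38/6 = 6.3333
  mean(Y) = (3 + 5 + 6 + 4 + 7 + 9) / 6 = 34/6 = 5.6667
  x̄ = (6.3333, 5.6667),  deviation x̄ - mu_0 = (6.3333, 5.6667) - (5, 1) = (1.3333, 4.6667).

Step 2 — sample covariance matrix, S[i,j] = (1/(n-1)) · Σ_k (x_{k,i} - mean_i) · (x_{k,j} - mean_j), divisor n-1 = 5:
  S[X,X] = ((1.6667)·(1.6667) + (1.6667)·(1.6667) + (-2.3333)·(-2.3333) + (-0.3333)·(-0.3333) + (-0.3333)·(-0.3333) + (-0.3333)·(-0.3333)) / 5 = 11.3333/5 = 2.2667
  S[X,Y] = ((1.6667)·(-2.6667) + (1.6667)·(-0.6667) + (-2.3333)·(0.3333) + (-0.3333)·(-1.6667) + (-0.3333)·(1.3333) + (-0.3333)·(3.3333)) / 5 = -7.3333/5 = -1.4667
  S[Y,Y] = ((-2.6667)·(-2.6667) + (-0.6667)·(-0.6667) + (0.3333)·(0.3333) + (-1.6667)·(-1.6667) + (1.3333)·(1.3333) + (3.3333)·(3.3333)) / 5 = 23.3333/5 = 4.6667
  S = [[2.2667, -1.4667],
 [-1.4667, 4.6667]].

Step 3 — invert S. det(S) = 2.2667·4.6667 - (-1.4667)² = 8.4267.
  S^{-1} = (1/det) · [[d, -b], [-b, a]] = [[0.5538, 0.1741],
 [0.1741, 0.269]].

Step 4 — quadratic form (x̄ - mu_0)^T · S^{-1} · (x̄ - mu_0):
  S^{-1} · (x̄ - mu_0) = (1.5506, 1.4873),
  (x̄ - mu_0)^T · [...] = (1.3333)·(1.5506) + (4.6667)·(1.4873) = 9.0084.

Step 5 — scale by n: T² = 6 · 9.0084 = 54.0506.

T² ≈ 54.0506


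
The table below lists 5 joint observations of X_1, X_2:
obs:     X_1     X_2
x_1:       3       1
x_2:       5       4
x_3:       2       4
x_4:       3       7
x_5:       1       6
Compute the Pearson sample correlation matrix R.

Step 1 — column means:
  mean(X_1) = (3 + 5 + 2 + 3 + 1) / 5 = 14/5 = 2.8
  mean(X_2) = (1 + 4 + 4 + 7 + 6) / 5 = 22/5 = 4.4

Step 2 — sample variances and covariances s[i,j] = (1/(n-1)) · Σ_k (x_{k,i} - mean_i) · (x_{k,j} - mean_j), with n-1 = 4:
  s[X_1,X_1] = ((0.2)·(0.2) + (2.2)·(2.2) + (-0.8)·(-0.8) + (0.2)·(0.2) + (-1.8)·(-1.8)) / 4 = 8.8/4 = 2.2
  s[X_1,X_2] = ((0.2)·(-3.4) + (2.2)·(-0.4) + (-0.8)·(-0.4) + (0.2)·(2.6) + (-1.8)·(1.6)) / 4 = -3.6/4 = -0.9
  s[X_2,X_2] = ((-3.4)·(-3.4) + (-0.4)·(-0.4) + (-0.4)·(-0.4) + (2.6)·(2.6) + (1.6)·(1.6)) / 4 = 21.2/4 = 5.3
  Sample standard deviations s_i = √(s[i,i]):
  s(X_1) = √(2.2) = 1.4832
  s(X_2) = √(5.3) = 2.3022

Step 3 — r_{ij} = s_{ij} / (s_i · s_j):
  r[X_1,X_1] = 1 (diagonal).
  r[X_1,X_2] = -0.9 / (1.4832 · 2.3022) = -0.9 / 3.4147 = -0.2636
  r[X_2,X_2] = 1 (diagonal).

R is symmetric with unit diagonal. Assembling:

R = [[1, -0.2636],
 [-0.2636, 1]]


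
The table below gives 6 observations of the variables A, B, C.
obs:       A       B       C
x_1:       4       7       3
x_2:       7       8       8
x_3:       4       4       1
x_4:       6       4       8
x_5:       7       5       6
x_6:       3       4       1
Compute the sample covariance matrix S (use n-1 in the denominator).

Step 1 — column means:
  mean(A) = (4 + 7 + 4 + 6 + 7 + 3) / 6 = 31/6 = 5.1667
  mean(B) = (7 + 8 + 4 + 4 + 5 + 4) / 6 = 32/6 = 5.3333
  mean(C) = (3 + 8 + 1 + 8 + 6 + 1) / 6 = 27/6 = 4.5

Step 2 — sample covariance S[i,j] = (1/(n-1)) · Σ_k (x_{k,i} - mean_i) · (x_{k,j} - mean_j), with n-1 = 5.
  S[A,A] = ((-1.1667)·(-1.1667) + (1.8333)·(1.8333) + (-1.1667)·(-1.1667) + (0.8333)·(0.8333) + (1.8333)·(1.8333) + (-2.1667)·(-2.1667)) / 5 = 14.8333/5 = 2.9667
  S[A,B] = ((-1.1667)·(1.6667) + (1.8333)·(2.6667) + (-1.1667)·(-1.3333) + (0.8333)·(-1.3333) + (1.8333)·(-0.3333) + (-2.1667)·(-1.3333)) / 5 = 5.6667/5 = 1.1333
  S[A,C] = ((-1.1667)·(-1.5) + (1.8333)·(3.5) + (-1.1667)·(-3.5) + (0.8333)·(3.5) + (1.8333)·(1.5) + (-2.1667)·(-3.5)) / 5 = 25.5/5 = 5.1
  S[B,B] = ((1.6667)·(1.6667) + (2.6667)·(2.6667) + (-1.3333)·(-1.3333) + (-1.3333)·(-1.3333) + (-0.3333)·(-0.3333) + (-1.3333)·(-1.3333)) / 5 = 15.3333/5 = 3.0667
  S[B,C] = ((1.6667)·(-1.5) + (2.6667)·(3.5) + (-1.3333)·(-3.5) + (-1.3333)·(3.5) + (-0.3333)·(1.5) + (-1.3333)·(-3.5)) / 5 = 11/5 = 2.2
  S[C,C] = ((-1.5)·(-1.5) + (3.5)·(3.5) + (-3.5)·(-3.5) + (3.5)·(3.5) + (1.5)·(1.5) + (-3.5)·(-3.5)) / 5 = 53.5/5 = 10.7

S is symmetric (S[j,i] = S[i,j]). Assembling:

S = [[2.9667, 1.1333, 5.1],
 [1.1333, 3.0667, 2.2],
 [5.1, 2.2, 10.7]]
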